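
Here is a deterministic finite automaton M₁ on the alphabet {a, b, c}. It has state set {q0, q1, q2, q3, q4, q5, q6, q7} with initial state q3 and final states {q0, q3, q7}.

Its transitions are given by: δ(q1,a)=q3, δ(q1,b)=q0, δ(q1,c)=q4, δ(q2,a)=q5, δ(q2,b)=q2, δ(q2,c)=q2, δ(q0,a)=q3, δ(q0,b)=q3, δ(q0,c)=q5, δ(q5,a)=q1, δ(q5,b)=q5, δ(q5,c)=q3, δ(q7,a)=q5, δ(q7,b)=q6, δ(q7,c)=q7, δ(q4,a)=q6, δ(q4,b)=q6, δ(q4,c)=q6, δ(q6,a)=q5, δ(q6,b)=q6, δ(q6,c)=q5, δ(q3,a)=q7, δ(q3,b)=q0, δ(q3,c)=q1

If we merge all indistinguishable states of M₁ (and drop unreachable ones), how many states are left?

Reachable states from the start: {q0,q1,q3,q4,q5,q6,q7}. Unreachable: {q2} — drop them.
Start with accepting vs non-accepting: {q0,q3,q7} | {q1,q4,q5,q6}.
Split {q0,q3,q7} by δ(·,a) → {q0,q3} and {q7}.
Refine {q0,q3} on symbol a: members go to different blocks, giving {q0} and {q3}.
Split {q1,q4,q5,q6} by δ(·,a) → {q4,q5,q6} and {q1}.
On input a, block {q4,q5,q6} splits into {q4,q6} and {q5}.
On input a, block {q4,q6} splits into {q4} and {q6}.
The partition is now stable with 7 blocks: {q0} | {q4} | {q7} | {q3} | {q1} | {q5} | {q6}.

7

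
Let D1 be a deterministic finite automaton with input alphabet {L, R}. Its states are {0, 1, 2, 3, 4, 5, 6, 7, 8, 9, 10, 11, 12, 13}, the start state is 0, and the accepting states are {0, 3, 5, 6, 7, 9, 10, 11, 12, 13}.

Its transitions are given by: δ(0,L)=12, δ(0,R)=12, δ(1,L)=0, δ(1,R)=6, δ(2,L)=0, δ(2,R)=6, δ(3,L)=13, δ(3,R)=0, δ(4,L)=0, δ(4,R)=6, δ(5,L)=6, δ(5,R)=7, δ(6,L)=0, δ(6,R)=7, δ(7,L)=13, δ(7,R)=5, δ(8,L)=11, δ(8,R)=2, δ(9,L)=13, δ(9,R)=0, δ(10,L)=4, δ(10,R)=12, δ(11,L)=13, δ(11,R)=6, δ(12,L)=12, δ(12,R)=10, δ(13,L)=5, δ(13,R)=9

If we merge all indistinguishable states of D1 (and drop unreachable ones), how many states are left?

States {1,2,3,8,11} cannot be reached from the start state, so discard them.
Initial partition by acceptance: {0,5,6,7,9,10,12,13} | {4}.
Refine {0,5,6,7,9,10,12,13} on symbol L: members go to different blocks, giving {0,5,6,7,9,12,13} and {10}.
Split {0,5,6,7,9,12,13} by δ(·,R) → {0,5,6,7,9,13} and {12}.
Refine {0,5,6,7,9,13} on symbol L: members go to different blocks, giving {5,6,7,9,13} and {0}.
On input L, block {5,6,7,9,13} splits into {5,7,9,13} and {6}.
Refine {5,7,9,13} on symbol L: members go to different blocks, giving {7,9,13} and {5}.
Split {7,9,13} by δ(·,L) → {7,9} and {13}.
On input R, block {7,9} splits into {7} and {9}.
No further refinement is possible. Final partition (9 blocks): {7} | {4} | {10} | {12} | {0} | {6} | {5} | {13} | {9}.

9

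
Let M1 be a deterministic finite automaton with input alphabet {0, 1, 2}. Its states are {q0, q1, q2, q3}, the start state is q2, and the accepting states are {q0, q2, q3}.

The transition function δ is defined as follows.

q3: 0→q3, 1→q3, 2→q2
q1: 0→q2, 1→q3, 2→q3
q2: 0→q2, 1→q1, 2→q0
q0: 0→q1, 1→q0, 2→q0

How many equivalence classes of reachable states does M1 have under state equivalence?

4

Start with accepting vs non-accepting: {q0,q2,q3} | {q1}.
Split {q0,q2,q3} by δ(·,0) → {q2,q3} and {q0}.
Refine {q2,q3} on symbol 1: members go to different blocks, giving {q2} and {q3}.
The partition is now stable with 4 blocks: {q2} | {q1} | {q0} | {q3}.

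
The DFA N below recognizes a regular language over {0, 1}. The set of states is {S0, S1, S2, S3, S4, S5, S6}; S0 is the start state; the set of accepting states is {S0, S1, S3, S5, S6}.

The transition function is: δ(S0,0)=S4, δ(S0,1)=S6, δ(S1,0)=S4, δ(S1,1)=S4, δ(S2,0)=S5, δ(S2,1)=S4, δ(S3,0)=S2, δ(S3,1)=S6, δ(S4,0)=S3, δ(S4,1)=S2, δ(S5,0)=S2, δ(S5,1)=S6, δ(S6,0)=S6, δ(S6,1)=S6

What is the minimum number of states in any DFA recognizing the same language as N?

First remove the unreachable states {S1}; 6 states remain.
P0 = {S0,S3,S5,S6} | {S2,S4}.
On input 0, block {S0,S3,S5,S6} splits into {S0,S3,S5} and {S6}.
No further refinement is possible. Final partition (3 blocks): {S0,S3,S5} | {S2,S4} | {S6}.

3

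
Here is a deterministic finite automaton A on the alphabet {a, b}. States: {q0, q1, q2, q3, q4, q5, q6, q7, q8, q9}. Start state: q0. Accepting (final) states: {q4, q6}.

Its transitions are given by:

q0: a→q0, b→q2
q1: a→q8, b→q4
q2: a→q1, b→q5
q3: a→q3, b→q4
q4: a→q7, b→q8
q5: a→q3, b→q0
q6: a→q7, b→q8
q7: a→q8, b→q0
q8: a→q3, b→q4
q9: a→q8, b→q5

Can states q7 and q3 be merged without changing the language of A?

No

Reachable states from the start: {q0,q1,q2,q3,q4,q5,q7,q8}. Unreachable: {q6,q9} — drop them.
Initial partition by acceptance: {q4} | {q0,q1,q2,q3,q5,q7,q8}.
On input b, block {q0,q1,q2,q3,q5,q7,q8} splits into {q0,q2,q5,q7} and {q1,q3,q8}.
Split {q0,q2,q5,q7} by δ(·,a) → {q2,q5,q7} and {q0}.
Split {q2,q5,q7} by δ(·,b) → {q5,q7} and {q2}.
The partition is now stable with 5 blocks: {q4} | {q5,q7} | {q1,q3,q8} | {q0} | {q2}.
q7 and q3 end up in different blocks, so they are distinguishable. For instance, the string 'b' is accepted from only q3.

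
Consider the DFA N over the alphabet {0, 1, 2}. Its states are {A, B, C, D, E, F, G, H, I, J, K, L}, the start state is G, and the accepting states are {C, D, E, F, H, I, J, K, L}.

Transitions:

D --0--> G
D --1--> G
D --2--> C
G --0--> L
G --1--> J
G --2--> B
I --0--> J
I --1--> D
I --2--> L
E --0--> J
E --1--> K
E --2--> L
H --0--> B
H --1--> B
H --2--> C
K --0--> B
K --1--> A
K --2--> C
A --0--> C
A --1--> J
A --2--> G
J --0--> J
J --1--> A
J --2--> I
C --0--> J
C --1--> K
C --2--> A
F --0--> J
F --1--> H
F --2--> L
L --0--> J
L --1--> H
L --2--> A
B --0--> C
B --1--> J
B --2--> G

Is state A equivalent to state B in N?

Yes

States {E,F} cannot be reached from the start state, so discard them.
P0 = {C,D,H,I,J,K,L} | {A,B,G}.
On input 0, block {C,D,H,I,J,K,L} splits into {C,I,J,L} and {D,H,K}.
On input 1, block {C,I,J,L} splits into {C,I,L} and {J}.
Split {C,I,L} by δ(·,2) → {C,L} and {I}.
No further refinement is possible. Final partition (5 blocks): {C,L} | {A,B,G} | {D,H,K} | {J} | {I}.
A and B lie in the same block of the stable partition, so they are equivalent — no string distinguishes them.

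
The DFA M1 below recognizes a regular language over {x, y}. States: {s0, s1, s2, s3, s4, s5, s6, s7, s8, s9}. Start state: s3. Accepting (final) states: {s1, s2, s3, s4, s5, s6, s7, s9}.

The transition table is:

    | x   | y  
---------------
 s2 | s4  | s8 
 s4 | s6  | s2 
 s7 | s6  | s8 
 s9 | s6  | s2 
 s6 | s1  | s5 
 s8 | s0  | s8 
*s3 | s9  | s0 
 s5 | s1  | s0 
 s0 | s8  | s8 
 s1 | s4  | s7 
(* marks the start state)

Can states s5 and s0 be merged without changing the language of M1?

Every state is reachable, so we keep all 10.
Initial partition by acceptance: {s1,s2,s3,s4,s5,s6,s7,s9} | {s0,s8}.
On input y, block {s1,s2,s3,s4,s5,s6,s7,s9} splits into {s1,s4,s6,s9} and {s2,s3,s5,s7}.
The partition is now stable with 3 blocks: {s1,s4,s6,s9} | {s0,s8} | {s2,s3,s5,s7}.
s5 and s0 end up in different blocks, so they are distinguishable. For instance, the string 'ε' is accepted from only s5.

No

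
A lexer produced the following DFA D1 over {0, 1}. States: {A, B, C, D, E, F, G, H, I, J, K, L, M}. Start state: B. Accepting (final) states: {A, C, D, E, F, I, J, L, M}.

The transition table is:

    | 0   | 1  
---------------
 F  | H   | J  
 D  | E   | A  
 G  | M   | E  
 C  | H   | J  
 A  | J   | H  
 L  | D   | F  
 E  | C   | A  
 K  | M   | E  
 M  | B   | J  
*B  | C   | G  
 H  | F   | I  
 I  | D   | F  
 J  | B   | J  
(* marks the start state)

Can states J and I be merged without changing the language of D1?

No

States {K,L} cannot be reached from the start state, so discard them.
Start with accepting vs non-accepting: {A,C,D,E,F,I,J,M} | {B,G,H}.
On input 0, block {A,C,D,E,F,I,J,M} splits into {A,D,E,I} and {C,F,J,M}.
On input 0, block {A,D,E,I} splits into {A,E} and {D,I}.
Refine {A,E} on symbol 1: members go to different blocks, giving {A} and {E}.
Split {B,G,H} by δ(·,1) → {B} and {G} and {H}.
On input 0, block {C,F,J,M} splits into {C,F} and {J,M}.
On input 0, block {D,I} splits into {D} and {I}.
No further refinement is possible. Final partition (9 blocks): {A} | {B} | {C,F} | {D} | {E} | {G} | {H} | {J,M} | {I}.
J and I end up in different blocks, so they are distinguishable. For instance, the string '0' is accepted from only I.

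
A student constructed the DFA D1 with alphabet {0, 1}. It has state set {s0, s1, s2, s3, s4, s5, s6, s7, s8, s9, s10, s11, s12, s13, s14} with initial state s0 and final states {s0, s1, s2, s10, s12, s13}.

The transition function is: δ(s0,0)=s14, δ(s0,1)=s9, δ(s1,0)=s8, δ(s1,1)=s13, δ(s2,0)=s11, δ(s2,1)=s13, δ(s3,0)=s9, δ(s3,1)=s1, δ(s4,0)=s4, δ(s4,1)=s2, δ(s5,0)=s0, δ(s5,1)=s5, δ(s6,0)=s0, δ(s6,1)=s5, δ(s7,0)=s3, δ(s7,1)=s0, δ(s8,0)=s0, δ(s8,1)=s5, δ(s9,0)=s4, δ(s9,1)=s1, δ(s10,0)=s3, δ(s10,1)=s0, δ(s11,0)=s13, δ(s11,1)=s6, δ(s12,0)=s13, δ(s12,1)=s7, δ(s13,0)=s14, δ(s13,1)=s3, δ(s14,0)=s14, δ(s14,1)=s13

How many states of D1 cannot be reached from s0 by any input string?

3

Starting at s0 and following transitions, the reachable set is {s0, s1, s2, s3, s4, s5, s6, s8, s9, s11, s13, s14}. That leaves s7, s10, s12 unreachable — 3 in total.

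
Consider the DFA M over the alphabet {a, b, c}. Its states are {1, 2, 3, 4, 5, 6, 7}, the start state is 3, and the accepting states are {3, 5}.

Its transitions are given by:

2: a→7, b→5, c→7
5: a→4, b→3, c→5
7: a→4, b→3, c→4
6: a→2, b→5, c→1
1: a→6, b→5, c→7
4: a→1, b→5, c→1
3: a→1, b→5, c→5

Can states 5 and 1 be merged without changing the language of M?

Every state is reachable, so we keep all 7.
Initial partition by acceptance: {3,5} | {1,2,4,6,7}.
No further refinement is possible. Final partition (2 blocks): {3,5} | {1,2,4,6,7}.
5 and 1 end up in different blocks, so they are distinguishable. For instance, the string 'ε' is accepted from only 5.

No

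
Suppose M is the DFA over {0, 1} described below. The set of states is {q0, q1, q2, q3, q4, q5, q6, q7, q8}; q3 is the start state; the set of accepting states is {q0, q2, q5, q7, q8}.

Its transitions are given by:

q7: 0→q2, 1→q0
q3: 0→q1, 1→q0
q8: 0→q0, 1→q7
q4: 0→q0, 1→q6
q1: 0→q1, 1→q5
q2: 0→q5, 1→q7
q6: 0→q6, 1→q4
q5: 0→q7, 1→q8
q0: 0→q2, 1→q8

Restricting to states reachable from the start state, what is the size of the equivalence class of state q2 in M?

First remove the unreachable states {q4,q6}; 7 states remain.
Initial partition by acceptance: {q0,q2,q5,q7,q8} | {q1,q3}.
No further refinement is possible. Final partition (2 blocks): {q0,q2,q5,q7,q8} | {q1,q3}.
State q2 belongs to the block {q0,q2,q5,q7,q8}, which has 5 states.

5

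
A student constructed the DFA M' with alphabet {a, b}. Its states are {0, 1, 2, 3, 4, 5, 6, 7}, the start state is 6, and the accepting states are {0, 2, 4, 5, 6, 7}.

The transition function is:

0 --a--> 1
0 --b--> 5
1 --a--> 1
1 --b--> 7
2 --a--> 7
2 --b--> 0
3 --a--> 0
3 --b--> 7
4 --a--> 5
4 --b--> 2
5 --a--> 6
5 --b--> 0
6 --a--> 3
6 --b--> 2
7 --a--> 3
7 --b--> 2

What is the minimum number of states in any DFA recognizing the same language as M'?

First remove the unreachable states {4}; 7 states remain.
Start with accepting vs non-accepting: {0,2,5,6,7} | {1,3}.
On input a, block {0,2,5,6,7} splits into {0,6,7} and {2,5}.
Refine {1,3} on symbol a: members go to different blocks, giving {1} and {3}.
Split {0,6,7} by δ(·,a) → {6,7} and {0}.
The partition is now stable with 5 blocks: {6,7} | {1} | {2,5} | {3} | {0}.

5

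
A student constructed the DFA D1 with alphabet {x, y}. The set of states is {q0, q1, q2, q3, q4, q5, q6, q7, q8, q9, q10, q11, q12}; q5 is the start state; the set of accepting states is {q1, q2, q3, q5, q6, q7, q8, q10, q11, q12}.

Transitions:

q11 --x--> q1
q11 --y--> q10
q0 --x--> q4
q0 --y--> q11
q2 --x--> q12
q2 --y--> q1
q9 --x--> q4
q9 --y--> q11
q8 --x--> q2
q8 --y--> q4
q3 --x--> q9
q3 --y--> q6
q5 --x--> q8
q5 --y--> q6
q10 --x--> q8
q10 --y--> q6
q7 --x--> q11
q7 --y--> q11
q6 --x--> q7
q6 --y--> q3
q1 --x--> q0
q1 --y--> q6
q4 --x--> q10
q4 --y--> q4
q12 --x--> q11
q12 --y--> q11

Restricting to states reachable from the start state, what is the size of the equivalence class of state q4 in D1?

Every state is reachable, so we keep all 13.
Start with accepting vs non-accepting: {q1,q2,q3,q5,q6,q7,q8,q10,q11,q12} | {q0,q4,q9}.
On input x, block {q1,q2,q3,q5,q6,q7,q8,q10,q11,q12} splits into {q2,q5,q6,q7,q8,q10,q11,q12} and {q1,q3}.
Split {q2,q5,q6,q7,q8,q10,q11,q12} by δ(·,x) → {q2,q5,q6,q7,q8,q10,q12} and {q11}.
On input x, block {q2,q5,q6,q7,q8,q10,q12} splits into {q2,q5,q6,q8,q10} and {q7,q12}.
Refine {q2,q5,q6,q8,q10} on symbol x: members go to different blocks, giving {q5,q8,q10} and {q2,q6}.
On input x, block {q5,q8,q10} splits into {q5,q10} and {q8}.
Refine {q0,q4,q9} on symbol x: members go to different blocks, giving {q0,q9} and {q4}.
Stable partition: {q5,q10} | {q0,q9} | {q1,q3} | {q11} | {q7,q12} | {q2,q6} | {q8} | {q4} — 8 equivalence classes.
The equivalence class containing q4 is {q4}, of size 1.

1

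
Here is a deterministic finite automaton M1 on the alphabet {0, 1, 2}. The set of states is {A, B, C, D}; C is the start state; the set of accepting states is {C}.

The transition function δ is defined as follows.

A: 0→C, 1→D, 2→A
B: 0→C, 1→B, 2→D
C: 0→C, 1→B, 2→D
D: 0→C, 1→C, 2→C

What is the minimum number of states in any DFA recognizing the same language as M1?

3

Reachable states from the start: {B,C,D}. Unreachable: {A} — drop them.
Start with accepting vs non-accepting: {C} | {B,D}.
Refine {B,D} on symbol 1: members go to different blocks, giving {B} and {D}.
The partition is now stable with 3 blocks: {C} | {B} | {D}.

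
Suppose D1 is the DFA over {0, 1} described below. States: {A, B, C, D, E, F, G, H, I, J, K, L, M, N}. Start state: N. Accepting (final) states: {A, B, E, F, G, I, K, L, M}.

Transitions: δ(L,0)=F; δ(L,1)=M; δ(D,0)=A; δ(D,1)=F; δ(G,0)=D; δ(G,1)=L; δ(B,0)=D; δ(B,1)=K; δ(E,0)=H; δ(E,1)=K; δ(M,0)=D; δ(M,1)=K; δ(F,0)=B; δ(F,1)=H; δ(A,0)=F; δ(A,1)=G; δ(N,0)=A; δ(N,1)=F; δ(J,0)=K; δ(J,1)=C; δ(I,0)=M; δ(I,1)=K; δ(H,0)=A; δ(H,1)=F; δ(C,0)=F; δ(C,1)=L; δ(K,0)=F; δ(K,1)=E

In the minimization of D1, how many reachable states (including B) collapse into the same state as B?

4

States {C,I,J} cannot be reached from the start state, so discard them.
Start with accepting vs non-accepting: {A,B,E,F,G,K,L,M} | {D,H,N}.
Refine {A,B,E,F,G,K,L,M} on symbol 0: members go to different blocks, giving {A,F,K,L} and {B,E,G,M}.
Split {A,F,K,L} by δ(·,0) → {A,K,L} and {F}.
No further refinement is possible. Final partition (4 blocks): {A,K,L} | {D,H,N} | {B,E,G,M} | {F}.
The equivalence class containing B is {B,E,G,M}, of size 4.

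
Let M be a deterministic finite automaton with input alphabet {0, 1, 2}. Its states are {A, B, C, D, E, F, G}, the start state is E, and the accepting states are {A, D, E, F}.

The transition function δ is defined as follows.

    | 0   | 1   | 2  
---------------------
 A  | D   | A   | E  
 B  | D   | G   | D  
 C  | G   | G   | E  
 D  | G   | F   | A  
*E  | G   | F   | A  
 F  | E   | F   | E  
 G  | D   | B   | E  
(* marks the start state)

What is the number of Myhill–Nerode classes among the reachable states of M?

States {C} cannot be reached from the start state, so discard them.
P0 = {A,D,E,F} | {B,G}.
Split {A,D,E,F} by δ(·,0) → {A,F} and {D,E}.
No further refinement is possible. Final partition (3 blocks): {A,F} | {B,G} | {D,E}.

3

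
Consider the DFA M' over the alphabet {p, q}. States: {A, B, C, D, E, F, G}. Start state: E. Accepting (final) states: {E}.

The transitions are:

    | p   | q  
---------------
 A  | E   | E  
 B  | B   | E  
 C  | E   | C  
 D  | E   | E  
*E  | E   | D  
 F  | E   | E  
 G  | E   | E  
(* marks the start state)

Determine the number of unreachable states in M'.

5

No path from E leads to A, B, C, F, G; the other 2 states are all reachable.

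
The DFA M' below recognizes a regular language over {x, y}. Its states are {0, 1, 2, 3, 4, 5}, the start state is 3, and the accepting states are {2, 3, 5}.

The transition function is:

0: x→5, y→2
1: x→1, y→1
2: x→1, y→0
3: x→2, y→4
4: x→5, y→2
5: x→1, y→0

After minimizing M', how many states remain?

Initial partition by acceptance: {2,3,5} | {0,1,4}.
On input x, block {2,3,5} splits into {2,5} and {3}.
Split {0,1,4} by δ(·,x) → {0,4} and {1}.
No further refinement is possible. Final partition (4 blocks): {2,5} | {0,4} | {3} | {1}.

4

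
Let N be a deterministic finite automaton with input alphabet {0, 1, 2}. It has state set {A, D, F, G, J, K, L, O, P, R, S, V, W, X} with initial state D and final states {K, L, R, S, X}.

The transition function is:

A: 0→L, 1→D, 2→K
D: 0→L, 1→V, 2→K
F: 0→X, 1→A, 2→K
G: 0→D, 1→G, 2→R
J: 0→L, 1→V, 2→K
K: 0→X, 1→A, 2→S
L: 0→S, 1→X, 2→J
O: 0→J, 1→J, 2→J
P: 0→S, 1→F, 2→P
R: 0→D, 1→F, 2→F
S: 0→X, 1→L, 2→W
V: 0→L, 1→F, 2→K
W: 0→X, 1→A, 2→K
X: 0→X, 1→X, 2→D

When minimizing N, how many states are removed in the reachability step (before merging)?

4

Starting at D and following transitions, the reachable set is {A, D, F, J, K, L, S, V, W, X}. That leaves G, O, P, R unreachable — 4 in total.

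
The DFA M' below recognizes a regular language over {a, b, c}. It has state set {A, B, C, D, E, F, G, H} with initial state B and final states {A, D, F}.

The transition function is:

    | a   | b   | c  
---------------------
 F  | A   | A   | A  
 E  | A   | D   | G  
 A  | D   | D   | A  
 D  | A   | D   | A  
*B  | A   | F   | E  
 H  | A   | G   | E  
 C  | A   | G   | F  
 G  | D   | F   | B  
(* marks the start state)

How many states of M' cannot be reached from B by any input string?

BFS from B reaches {A, B, D, E, F, G}; the 2 state(s) C, H are never visited.

2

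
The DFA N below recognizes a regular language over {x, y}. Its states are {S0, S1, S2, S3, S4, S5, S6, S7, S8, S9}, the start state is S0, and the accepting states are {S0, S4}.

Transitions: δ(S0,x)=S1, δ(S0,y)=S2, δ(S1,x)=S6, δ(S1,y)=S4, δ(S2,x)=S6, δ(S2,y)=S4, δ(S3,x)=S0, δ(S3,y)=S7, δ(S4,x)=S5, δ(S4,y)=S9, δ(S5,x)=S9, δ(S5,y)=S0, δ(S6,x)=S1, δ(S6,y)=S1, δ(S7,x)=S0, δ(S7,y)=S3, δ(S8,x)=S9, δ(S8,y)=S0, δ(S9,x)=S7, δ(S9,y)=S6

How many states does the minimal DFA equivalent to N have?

First remove the unreachable states {S8}; 9 states remain.
P0 = {S0,S4} | {S1,S2,S3,S5,S6,S7,S9}.
Split {S1,S2,S3,S5,S6,S7,S9} by δ(·,x) → {S1,S2,S5,S6,S9} and {S3,S7}.
Refine {S1,S2,S5,S6,S9} on symbol x: members go to different blocks, giving {S1,S2,S5,S6} and {S9}.
Refine {S0,S4} on symbol y: members go to different blocks, giving {S0} and {S4}.
On input x, block {S1,S2,S5,S6} splits into {S1,S2,S6} and {S5}.
On input y, block {S1,S2,S6} splits into {S1,S2} and {S6}.
Stable partition: {S0} | {S1,S2} | {S3,S7} | {S9} | {S4} | {S5} | {S6} — 7 equivalence classes.

7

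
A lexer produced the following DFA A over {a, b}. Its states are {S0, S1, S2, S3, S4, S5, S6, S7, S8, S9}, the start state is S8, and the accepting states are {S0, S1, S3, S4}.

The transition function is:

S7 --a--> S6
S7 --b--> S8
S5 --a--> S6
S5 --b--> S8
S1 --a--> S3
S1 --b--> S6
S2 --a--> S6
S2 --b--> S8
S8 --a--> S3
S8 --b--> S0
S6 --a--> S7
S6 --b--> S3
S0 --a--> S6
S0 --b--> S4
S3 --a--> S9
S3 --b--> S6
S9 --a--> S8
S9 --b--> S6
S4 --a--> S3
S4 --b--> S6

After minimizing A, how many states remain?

States {S1,S2,S5} cannot be reached from the start state, so discard them.
Start with accepting vs non-accepting: {S0,S3,S4} | {S6,S7,S8,S9}.
Split {S0,S3,S4} by δ(·,a) → {S0,S3} and {S4}.
Refine {S0,S3} on symbol b: members go to different blocks, giving {S0} and {S3}.
On input a, block {S6,S7,S8,S9} splits into {S6,S7,S9} and {S8}.
Refine {S6,S7,S9} on symbol a: members go to different blocks, giving {S6,S7} and {S9}.
Refine {S6,S7} on symbol b: members go to different blocks, giving {S6} and {S7}.
Stable partition: {S0} | {S6} | {S4} | {S3} | {S8} | {S9} | {S7} — 7 equivalence classes.

7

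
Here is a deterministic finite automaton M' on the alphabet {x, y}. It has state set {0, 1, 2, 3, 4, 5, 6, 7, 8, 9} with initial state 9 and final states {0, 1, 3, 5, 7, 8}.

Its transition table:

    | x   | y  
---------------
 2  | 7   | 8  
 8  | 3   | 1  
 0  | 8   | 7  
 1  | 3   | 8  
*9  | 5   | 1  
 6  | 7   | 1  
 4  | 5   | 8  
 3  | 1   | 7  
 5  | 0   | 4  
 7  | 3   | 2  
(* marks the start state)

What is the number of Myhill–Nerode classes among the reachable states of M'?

First remove the unreachable states {6}; 9 states remain.
Initial partition by acceptance: {0,1,3,5,7,8} | {2,4,9}.
On input y, block {0,1,3,5,7,8} splits into {0,1,3,8} and {5,7}.
Split {0,1,3,8} by δ(·,y) → {0,3} and {1,8}.
Stable partition: {0,3} | {2,4,9} | {5,7} | {1,8} — 4 equivalence classes.

4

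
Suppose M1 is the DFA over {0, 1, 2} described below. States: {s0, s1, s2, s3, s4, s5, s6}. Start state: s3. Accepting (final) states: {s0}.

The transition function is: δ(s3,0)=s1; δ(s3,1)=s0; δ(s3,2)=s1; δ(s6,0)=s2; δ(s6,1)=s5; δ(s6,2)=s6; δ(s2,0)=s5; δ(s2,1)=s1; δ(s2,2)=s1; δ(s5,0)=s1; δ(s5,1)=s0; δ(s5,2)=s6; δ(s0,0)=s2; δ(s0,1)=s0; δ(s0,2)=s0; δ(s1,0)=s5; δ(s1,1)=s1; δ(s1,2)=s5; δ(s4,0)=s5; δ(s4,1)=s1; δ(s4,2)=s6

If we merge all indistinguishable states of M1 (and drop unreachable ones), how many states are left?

Reachable states from the start: {s0,s1,s2,s3,s5,s6}. Unreachable: {s4} — drop them.
Start with accepting vs non-accepting: {s0} | {s1,s2,s3,s5,s6}.
Refine {s1,s2,s3,s5,s6} on symbol 1: members go to different blocks, giving {s1,s2,s6} and {s3,s5}.
Refine {s1,s2,s6} on symbol 0: members go to different blocks, giving {s1,s2} and {s6}.
Refine {s1,s2} on symbol 2: members go to different blocks, giving {s1} and {s2}.
Split {s3,s5} by δ(·,2) → {s3} and {s5}.
No further refinement is possible. Final partition (6 blocks): {s0} | {s1} | {s3} | {s6} | {s2} | {s5}.

6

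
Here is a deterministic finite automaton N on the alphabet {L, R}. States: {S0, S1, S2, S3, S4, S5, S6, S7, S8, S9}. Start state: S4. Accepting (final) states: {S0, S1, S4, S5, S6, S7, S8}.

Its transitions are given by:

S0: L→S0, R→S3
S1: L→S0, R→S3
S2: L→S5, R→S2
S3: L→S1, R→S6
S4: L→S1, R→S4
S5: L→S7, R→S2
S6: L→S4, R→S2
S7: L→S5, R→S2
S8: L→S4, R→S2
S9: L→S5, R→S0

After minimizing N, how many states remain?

First remove the unreachable states {S8,S9}; 8 states remain.
Initial partition by acceptance: {S0,S1,S4,S5,S6,S7} | {S2,S3}.
Refine {S0,S1,S4,S5,S6,S7} on symbol R: members go to different blocks, giving {S0,S1,S5,S6,S7} and {S4}.
Refine {S0,S1,S5,S6,S7} on symbol L: members go to different blocks, giving {S0,S1,S5,S7} and {S6}.
On input R, block {S2,S3} splits into {S2} and {S3}.
Refine {S0,S1,S5,S7} on symbol R: members go to different blocks, giving {S0,S1} and {S5,S7}.
No further refinement is possible. Final partition (6 blocks): {S0,S1} | {S2} | {S4} | {S6} | {S3} | {S5,S7}.

6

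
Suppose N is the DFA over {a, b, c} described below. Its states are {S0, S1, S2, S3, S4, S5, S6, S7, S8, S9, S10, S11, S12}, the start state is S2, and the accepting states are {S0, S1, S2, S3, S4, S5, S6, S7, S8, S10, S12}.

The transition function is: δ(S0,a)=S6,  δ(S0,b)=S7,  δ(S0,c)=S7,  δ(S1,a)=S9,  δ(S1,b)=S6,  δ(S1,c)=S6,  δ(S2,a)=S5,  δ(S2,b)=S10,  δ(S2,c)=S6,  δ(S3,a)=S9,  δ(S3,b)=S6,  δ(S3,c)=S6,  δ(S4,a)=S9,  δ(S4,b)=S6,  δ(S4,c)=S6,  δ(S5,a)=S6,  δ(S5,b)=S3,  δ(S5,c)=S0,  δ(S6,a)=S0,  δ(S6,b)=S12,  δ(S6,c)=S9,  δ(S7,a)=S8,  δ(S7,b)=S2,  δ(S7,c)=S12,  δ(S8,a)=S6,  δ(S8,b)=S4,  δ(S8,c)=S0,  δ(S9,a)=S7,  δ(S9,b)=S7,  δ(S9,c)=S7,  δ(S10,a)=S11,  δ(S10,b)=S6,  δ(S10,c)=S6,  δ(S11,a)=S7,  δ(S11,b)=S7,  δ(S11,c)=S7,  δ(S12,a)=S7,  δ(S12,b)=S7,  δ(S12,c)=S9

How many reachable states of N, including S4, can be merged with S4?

Reachable states from the start: {S0,S2,S3,S4,S5,S6,S7,S8,S9,S10,S11,S12}. Unreachable: {S1} — drop them.
Initial partition by acceptance: {S0,S2,S3,S4,S5,S6,S7,S8,S10,S12} | {S9,S11}.
Refine {S0,S2,S3,S4,S5,S6,S7,S8,S10,S12} on symbol a: members go to different blocks, giving {S0,S2,S5,S6,S7,S8,S12} and {S3,S4,S10}.
On input b, block {S0,S2,S5,S6,S7,S8,S12} splits into {S0,S6,S7,S12} and {S2,S5,S8}.
On input a, block {S0,S6,S7,S12} splits into {S0,S6,S12} and {S7}.
Split {S0,S6,S12} by δ(·,a) → {S0,S6} and {S12}.
Refine {S0,S6} on symbol b: members go to different blocks, giving {S0} and {S6}.
On input a, block {S2,S5,S8} splits into {S5,S8} and {S2}.
The partition is now stable with 8 blocks: {S0} | {S9,S11} | {S3,S4,S10} | {S5,S8} | {S7} | {S12} | {S6} | {S2}.
State S4 belongs to the block {S3,S4,S10}, which has 3 states.

3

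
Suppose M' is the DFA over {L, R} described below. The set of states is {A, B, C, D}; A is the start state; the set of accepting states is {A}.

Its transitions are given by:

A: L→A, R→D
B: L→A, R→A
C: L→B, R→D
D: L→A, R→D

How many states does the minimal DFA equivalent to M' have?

2

States {B,C} cannot be reached from the start state, so discard them.
P0 = {A} | {D}.
The partition is now stable with 2 blocks: {A} | {D}.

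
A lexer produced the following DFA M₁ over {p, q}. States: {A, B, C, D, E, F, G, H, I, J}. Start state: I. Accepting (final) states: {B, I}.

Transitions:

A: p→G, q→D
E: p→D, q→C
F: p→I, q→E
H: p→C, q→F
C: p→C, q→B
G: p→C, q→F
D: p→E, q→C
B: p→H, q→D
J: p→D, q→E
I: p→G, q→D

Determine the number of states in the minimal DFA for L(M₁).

5

States {A,J} cannot be reached from the start state, so discard them.
Initial partition by acceptance: {B,I} | {C,D,E,F,G,H}.
Refine {C,D,E,F,G,H} on symbol p: members go to different blocks, giving {C,D,E,G,H} and {F}.
On input q, block {C,D,E,G,H} splits into {D,E} and {G,H} and {C}.
No further refinement is possible. Final partition (5 blocks): {B,I} | {D,E} | {F} | {G,H} | {C}.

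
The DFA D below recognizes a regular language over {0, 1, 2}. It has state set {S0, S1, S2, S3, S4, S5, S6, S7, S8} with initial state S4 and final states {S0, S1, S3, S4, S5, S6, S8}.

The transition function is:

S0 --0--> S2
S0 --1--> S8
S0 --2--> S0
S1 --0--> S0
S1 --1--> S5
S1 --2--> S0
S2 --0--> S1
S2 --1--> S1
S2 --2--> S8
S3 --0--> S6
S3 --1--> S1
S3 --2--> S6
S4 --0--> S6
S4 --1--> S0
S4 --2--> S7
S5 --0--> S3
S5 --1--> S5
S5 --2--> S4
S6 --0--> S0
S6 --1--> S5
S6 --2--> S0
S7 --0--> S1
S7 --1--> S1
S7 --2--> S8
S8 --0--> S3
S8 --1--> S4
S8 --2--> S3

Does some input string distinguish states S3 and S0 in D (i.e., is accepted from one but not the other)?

Every state is reachable, so we keep all 9.
Start with accepting vs non-accepting: {S0,S1,S3,S4,S5,S6,S8} | {S2,S7}.
On input 0, block {S0,S1,S3,S4,S5,S6,S8} splits into {S1,S3,S4,S5,S6,S8} and {S0}.
On input 0, block {S1,S3,S4,S5,S6,S8} splits into {S3,S4,S5,S8} and {S1,S6}.
On input 0, block {S3,S4,S5,S8} splits into {S3,S4} and {S5,S8}.
Refine {S3,S4} on symbol 1: members go to different blocks, giving {S3} and {S4}.
On input 1, block {S5,S8} splits into {S5} and {S8}.
No further refinement is possible. Final partition (7 blocks): {S3} | {S2,S7} | {S0} | {S1,S6} | {S5} | {S4} | {S8}.
S3 and S0 end up in different blocks, so they are distinguishable. For instance, the string '0' is accepted from only S3.

Yes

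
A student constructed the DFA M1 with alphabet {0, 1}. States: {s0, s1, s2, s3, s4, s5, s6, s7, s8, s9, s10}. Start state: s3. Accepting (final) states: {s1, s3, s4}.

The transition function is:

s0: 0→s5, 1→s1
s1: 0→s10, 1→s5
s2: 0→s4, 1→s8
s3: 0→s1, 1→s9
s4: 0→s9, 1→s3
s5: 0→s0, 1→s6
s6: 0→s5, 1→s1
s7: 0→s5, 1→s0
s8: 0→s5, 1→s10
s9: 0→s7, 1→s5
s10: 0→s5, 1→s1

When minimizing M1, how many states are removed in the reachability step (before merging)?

No path from s3 leads to s2, s4, s8; the other 8 states are all reachable.

3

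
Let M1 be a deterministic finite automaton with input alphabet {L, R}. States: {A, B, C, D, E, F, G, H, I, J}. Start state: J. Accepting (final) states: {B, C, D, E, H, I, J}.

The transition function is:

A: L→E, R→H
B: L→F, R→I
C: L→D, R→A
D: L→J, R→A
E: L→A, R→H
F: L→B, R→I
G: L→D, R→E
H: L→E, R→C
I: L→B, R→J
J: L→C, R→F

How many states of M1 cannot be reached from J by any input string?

1

Starting at J and following transitions, the reachable set is {A, B, C, D, E, F, H, I, J}. That leaves G unreachable — 1 in total.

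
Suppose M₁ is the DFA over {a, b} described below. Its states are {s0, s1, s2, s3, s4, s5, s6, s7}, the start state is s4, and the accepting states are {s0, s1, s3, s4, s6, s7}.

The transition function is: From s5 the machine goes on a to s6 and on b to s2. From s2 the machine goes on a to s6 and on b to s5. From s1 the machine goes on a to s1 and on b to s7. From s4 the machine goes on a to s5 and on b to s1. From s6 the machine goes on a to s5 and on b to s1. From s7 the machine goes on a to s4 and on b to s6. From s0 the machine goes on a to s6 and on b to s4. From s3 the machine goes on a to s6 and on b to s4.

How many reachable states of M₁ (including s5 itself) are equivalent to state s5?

2

First remove the unreachable states {s0,s3}; 6 states remain.
Initial partition by acceptance: {s1,s4,s6,s7} | {s2,s5}.
Split {s1,s4,s6,s7} by δ(·,a) → {s1,s7} and {s4,s6}.
Refine {s1,s7} on symbol a: members go to different blocks, giving {s1} and {s7}.
The partition is now stable with 4 blocks: {s1} | {s2,s5} | {s4,s6} | {s7}.
State s5 belongs to the block {s2,s5}, which has 2 states.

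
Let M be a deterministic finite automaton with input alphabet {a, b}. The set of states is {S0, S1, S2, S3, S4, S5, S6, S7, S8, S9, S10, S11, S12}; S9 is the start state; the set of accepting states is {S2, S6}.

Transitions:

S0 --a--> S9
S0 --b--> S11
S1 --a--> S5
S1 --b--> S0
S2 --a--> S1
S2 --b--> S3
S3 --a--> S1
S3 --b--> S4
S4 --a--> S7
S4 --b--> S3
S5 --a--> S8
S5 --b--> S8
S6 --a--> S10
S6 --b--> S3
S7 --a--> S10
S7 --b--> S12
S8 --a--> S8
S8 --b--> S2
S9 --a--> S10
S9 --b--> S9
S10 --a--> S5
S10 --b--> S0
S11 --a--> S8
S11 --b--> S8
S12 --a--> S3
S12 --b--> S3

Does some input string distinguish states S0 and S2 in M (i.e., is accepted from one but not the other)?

Yes

Reachable states from the start: {S0,S1,S2,S3,S4,S5,S7,S8,S9,S10,S11,S12}. Unreachable: {S6} — drop them.
P0 = {S2} | {S0,S1,S3,S4,S5,S7,S8,S9,S10,S11,S12}.
Split {S0,S1,S3,S4,S5,S7,S8,S9,S10,S11,S12} by δ(·,b) → {S0,S1,S3,S4,S5,S7,S9,S10,S11,S12} and {S8}.
Refine {S0,S1,S3,S4,S5,S7,S9,S10,S11,S12} on symbol a: members go to different blocks, giving {S0,S1,S3,S4,S7,S9,S10,S12} and {S5,S11}.
On input a, block {S0,S1,S3,S4,S7,S9,S10,S12} splits into {S0,S3,S4,S7,S9,S12} and {S1,S10}.
Split {S0,S3,S4,S7,S9,S12} by δ(·,a) → {S0,S4,S12} and {S3,S7,S9}.
Refine {S0,S4,S12} on symbol b: members go to different blocks, giving {S4,S12} and {S0}.
Refine {S3,S7,S9} on symbol b: members go to different blocks, giving {S3,S7} and {S9}.
Stable partition: {S2} | {S4,S12} | {S8} | {S5,S11} | {S1,S10} | {S3,S7} | {S0} | {S9} — 8 equivalence classes.
S0 and S2 end up in different blocks, so they are distinguishable. For instance, the string 'ε' is accepted from only S2.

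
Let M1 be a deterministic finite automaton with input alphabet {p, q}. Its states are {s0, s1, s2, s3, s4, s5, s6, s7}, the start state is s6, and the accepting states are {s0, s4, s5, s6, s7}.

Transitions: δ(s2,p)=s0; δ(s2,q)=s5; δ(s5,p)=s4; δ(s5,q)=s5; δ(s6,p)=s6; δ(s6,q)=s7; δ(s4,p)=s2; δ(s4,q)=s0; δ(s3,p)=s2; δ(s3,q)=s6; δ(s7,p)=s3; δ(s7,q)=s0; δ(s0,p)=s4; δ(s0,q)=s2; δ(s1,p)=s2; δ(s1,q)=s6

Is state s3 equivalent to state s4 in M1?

States {s1} cannot be reached from the start state, so discard them.
Initial partition by acceptance: {s0,s4,s5,s6,s7} | {s2,s3}.
Split {s0,s4,s5,s6,s7} by δ(·,p) → {s0,s5,s6} and {s4,s7}.
On input p, block {s0,s5,s6} splits into {s0,s5} and {s6}.
Split {s0,s5} by δ(·,q) → {s0} and {s5}.
On input p, block {s2,s3} splits into {s2} and {s3}.
Split {s4,s7} by δ(·,p) → {s4} and {s7}.
No further refinement is possible. Final partition (7 blocks): {s0} | {s2} | {s4} | {s6} | {s5} | {s3} | {s7}.
s3 and s4 end up in different blocks, so they are distinguishable. For instance, the string 'ε' is accepted from only s4.

No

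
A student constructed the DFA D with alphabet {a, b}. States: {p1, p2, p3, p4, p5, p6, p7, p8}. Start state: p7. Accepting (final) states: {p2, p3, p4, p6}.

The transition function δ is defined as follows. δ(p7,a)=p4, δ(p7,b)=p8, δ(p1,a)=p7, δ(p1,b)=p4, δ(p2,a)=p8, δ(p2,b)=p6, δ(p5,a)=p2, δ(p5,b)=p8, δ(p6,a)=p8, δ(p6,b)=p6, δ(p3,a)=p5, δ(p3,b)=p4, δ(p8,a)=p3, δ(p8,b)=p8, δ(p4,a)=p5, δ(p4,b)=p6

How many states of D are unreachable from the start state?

1

Starting at p7 and following transitions, the reachable set is {p2, p3, p4, p5, p6, p7, p8}. That leaves p1 unreachable — 1 in total.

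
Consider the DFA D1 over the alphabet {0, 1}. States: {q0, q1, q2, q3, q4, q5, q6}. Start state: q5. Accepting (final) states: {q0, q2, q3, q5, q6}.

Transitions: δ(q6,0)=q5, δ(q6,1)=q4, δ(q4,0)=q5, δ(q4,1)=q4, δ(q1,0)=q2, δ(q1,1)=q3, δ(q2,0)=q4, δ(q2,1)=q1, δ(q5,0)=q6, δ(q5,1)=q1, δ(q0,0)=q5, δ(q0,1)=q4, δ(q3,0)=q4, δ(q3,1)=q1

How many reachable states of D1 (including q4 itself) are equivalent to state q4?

States {q0} cannot be reached from the start state, so discard them.
P0 = {q2,q3,q5,q6} | {q1,q4}.
Refine {q2,q3,q5,q6} on symbol 0: members go to different blocks, giving {q2,q3} and {q5,q6}.
Split {q1,q4} by δ(·,0) → {q1} and {q4}.
On input 1, block {q5,q6} splits into {q5} and {q6}.
No further refinement is possible. Final partition (5 blocks): {q2,q3} | {q1} | {q5} | {q4} | {q6}.
State q4 belongs to the block {q4}, which has 1 states.

1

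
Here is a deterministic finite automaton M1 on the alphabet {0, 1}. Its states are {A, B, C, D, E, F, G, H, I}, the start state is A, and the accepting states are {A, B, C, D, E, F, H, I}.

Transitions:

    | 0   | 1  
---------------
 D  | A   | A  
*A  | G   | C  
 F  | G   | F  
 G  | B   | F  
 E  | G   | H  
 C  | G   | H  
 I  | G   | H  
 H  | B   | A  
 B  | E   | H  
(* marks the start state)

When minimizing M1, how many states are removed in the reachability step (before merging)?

2

BFS from A reaches {A, B, C, E, F, G, H}; the 2 state(s) D, I are never visited.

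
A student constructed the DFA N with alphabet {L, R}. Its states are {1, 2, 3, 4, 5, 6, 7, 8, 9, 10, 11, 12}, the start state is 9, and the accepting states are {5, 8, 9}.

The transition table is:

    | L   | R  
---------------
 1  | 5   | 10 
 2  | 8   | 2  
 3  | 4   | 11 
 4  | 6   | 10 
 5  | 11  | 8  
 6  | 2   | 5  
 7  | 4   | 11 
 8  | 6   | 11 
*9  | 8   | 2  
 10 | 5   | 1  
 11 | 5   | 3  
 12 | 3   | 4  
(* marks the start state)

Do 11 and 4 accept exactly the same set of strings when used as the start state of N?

No

States {7,12} cannot be reached from the start state, so discard them.
P0 = {5,8,9} | {1,2,3,4,6,10,11}.
Refine {5,8,9} on symbol L: members go to different blocks, giving {5,8} and {9}.
Split {5,8} by δ(·,R) → {5} and {8}.
On input L, block {1,2,3,4,6,10,11} splits into {1,10,11} and {3,4,6} and {2}.
On input R, block {1,10,11} splits into {1,10} and {11}.
Refine {3,4,6} on symbol L: members go to different blocks, giving {3,4} and {6}.
Refine {3,4} on symbol L: members go to different blocks, giving {3} and {4}.
No further refinement is possible. Final partition (9 blocks): {5} | {1,10} | {9} | {8} | {3} | {2} | {11} | {6} | {4}.
11 and 4 end up in different blocks, so they are distinguishable. For instance, the string 'L' is accepted from only 11.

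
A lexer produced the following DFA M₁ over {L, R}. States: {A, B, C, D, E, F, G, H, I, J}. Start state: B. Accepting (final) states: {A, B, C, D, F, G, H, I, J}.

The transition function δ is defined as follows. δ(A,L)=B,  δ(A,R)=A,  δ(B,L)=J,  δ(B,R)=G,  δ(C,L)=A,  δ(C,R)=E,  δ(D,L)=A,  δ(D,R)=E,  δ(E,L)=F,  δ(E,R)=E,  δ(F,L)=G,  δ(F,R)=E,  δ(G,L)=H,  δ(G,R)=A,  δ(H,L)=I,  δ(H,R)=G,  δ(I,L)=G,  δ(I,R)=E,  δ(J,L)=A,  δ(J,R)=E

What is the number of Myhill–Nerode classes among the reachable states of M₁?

States {C,D} cannot be reached from the start state, so discard them.
P0 = {A,B,F,G,H,I,J} | {E}.
Refine {A,B,F,G,H,I,J} on symbol R: members go to different blocks, giving {A,B,G,H} and {F,I,J}.
Split {A,B,G,H} by δ(·,L) → {A,G} and {B,H}.
The partition is now stable with 4 blocks: {A,G} | {E} | {F,I,J} | {B,H}.

4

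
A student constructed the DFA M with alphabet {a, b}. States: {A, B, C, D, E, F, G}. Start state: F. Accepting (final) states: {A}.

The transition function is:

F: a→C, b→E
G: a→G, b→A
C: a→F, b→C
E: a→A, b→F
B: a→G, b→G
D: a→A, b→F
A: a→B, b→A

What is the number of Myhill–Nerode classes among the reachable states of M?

6

States {D} cannot be reached from the start state, so discard them.
Start with accepting vs non-accepting: {A} | {B,C,E,F,G}.
Split {B,C,E,F,G} by δ(·,a) → {B,C,F,G} and {E}.
Refine {B,C,F,G} on symbol b: members go to different blocks, giving {B,C} and {F} and {G}.
Split {B,C} by δ(·,a) → {B} and {C}.
No further refinement is possible. Final partition (6 blocks): {A} | {B} | {E} | {F} | {G} | {C}.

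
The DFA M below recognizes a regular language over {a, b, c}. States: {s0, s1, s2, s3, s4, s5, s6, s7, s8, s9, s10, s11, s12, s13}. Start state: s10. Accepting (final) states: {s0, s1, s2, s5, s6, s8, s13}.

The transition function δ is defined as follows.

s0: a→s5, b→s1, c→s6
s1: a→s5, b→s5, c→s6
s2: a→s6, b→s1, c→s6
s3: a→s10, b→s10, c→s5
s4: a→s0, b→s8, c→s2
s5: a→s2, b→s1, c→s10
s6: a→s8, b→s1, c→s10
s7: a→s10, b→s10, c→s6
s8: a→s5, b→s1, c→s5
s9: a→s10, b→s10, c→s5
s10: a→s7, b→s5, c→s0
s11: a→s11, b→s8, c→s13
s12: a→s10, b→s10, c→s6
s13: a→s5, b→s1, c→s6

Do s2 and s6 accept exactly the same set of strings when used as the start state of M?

No

Reachable states from the start: {s0,s1,s2,s5,s6,s7,s8,s10}. Unreachable: {s3,s4,s9,s11,s12,s13} — drop them.
Initial partition by acceptance: {s0,s1,s2,s5,s6,s8} | {s7,s10}.
Split {s0,s1,s2,s5,s6,s8} by δ(·,c) → {s0,s1,s2,s8} and {s5,s6}.
On input b, block {s0,s1,s2,s8} splits into {s0,s2,s8} and {s1}.
Split {s7,s10} by δ(·,b) → {s7} and {s10}.
No further refinement is possible. Final partition (5 blocks): {s0,s2,s8} | {s7} | {s5,s6} | {s1} | {s10}.
s2 and s6 end up in different blocks, so they are distinguishable. For instance, the string 'c' is accepted from only s2.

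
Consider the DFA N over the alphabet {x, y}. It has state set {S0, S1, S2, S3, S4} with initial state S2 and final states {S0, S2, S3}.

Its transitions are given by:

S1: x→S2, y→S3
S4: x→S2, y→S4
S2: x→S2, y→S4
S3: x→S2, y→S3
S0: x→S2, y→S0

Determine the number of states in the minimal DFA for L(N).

States {S0,S1,S3} cannot be reached from the start state, so discard them.
Initial partition by acceptance: {S2} | {S4}.
The partition is now stable with 2 blocks: {S2} | {S4}.

2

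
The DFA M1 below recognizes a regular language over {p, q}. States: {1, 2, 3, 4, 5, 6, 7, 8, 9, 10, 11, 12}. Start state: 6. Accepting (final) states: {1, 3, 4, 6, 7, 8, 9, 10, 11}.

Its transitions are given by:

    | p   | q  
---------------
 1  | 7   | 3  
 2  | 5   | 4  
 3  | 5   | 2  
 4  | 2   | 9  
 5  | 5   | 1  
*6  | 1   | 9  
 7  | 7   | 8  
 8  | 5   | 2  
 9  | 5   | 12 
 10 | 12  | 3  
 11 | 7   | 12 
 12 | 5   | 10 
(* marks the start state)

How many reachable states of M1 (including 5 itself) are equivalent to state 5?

1

First remove the unreachable states {11}; 11 states remain.
P0 = {1,3,4,6,7,8,9,10} | {2,5,12}.
Split {1,3,4,6,7,8,9,10} by δ(·,p) → {3,4,8,9,10} and {1,6,7}.
Refine {3,4,8,9,10} on symbol q: members go to different blocks, giving {3,8,9} and {4,10}.
Refine {2,5,12} on symbol q: members go to different blocks, giving {2,12} and {5}.
No further refinement is possible. Final partition (5 blocks): {3,8,9} | {2,12} | {1,6,7} | {4,10} | {5}.
State 5 belongs to the block {5}, which has 1 states.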